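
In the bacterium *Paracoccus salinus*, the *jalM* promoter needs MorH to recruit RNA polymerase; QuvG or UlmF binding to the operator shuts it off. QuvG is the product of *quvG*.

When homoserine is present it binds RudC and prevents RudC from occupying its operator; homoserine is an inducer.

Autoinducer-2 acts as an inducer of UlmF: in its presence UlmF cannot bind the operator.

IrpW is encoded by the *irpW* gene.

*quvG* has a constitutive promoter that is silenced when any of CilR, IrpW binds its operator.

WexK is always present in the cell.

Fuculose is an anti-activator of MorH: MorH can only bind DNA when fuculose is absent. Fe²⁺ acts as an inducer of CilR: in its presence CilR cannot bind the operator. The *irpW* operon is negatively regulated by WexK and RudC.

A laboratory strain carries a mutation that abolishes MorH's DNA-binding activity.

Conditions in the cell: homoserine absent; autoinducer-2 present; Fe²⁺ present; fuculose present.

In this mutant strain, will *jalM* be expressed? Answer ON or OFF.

OFF

Fe²⁺ is present, so CilR is inactive.
WexK is produced constitutively and is active.
Homoserine is absent, so RudC is active.
With repressor WexK bound, *irpW* is not transcribed.
So IrpW is not produced.
With no repressor bound, *quvG* is transcribed.
So QuvG is produced and active.
MorH is non-functional in this strain, so it has no effect.
Autoinducer-2 is present, so UlmF is inactive.
With repressor QuvG bound, *jalM* is not transcribed.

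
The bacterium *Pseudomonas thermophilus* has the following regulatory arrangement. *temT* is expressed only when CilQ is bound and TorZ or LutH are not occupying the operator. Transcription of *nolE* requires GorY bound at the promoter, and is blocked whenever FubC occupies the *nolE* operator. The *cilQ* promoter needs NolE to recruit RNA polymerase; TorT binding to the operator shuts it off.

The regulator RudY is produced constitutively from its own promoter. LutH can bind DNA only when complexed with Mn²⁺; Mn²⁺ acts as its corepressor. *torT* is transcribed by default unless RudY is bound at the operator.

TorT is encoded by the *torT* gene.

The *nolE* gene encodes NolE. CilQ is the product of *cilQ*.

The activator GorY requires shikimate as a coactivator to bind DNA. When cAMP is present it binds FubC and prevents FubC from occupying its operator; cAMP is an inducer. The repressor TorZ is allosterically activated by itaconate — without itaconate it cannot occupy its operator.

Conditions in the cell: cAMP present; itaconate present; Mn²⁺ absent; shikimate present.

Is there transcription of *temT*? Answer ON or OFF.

OFF

Itaconate is present, so TorZ is active.
Shikimate is present, so GorY is active.
cAMP is present, so FubC is inactive.
No repressor is bound and GorY is active, so *nolE* is transcribed.
So NolE is produced and active.
RudY is produced constitutively and is active.
With repressor RudY bound, *torT* is not transcribed.
So TorT is not produced.
No repressor is bound and NolE is active, so *cilQ* is transcribed.
So CilQ is produced and active.
Mn²⁺ is absent, so LutH is inactive.
With repressor TorZ bound, *temT* is not transcribed.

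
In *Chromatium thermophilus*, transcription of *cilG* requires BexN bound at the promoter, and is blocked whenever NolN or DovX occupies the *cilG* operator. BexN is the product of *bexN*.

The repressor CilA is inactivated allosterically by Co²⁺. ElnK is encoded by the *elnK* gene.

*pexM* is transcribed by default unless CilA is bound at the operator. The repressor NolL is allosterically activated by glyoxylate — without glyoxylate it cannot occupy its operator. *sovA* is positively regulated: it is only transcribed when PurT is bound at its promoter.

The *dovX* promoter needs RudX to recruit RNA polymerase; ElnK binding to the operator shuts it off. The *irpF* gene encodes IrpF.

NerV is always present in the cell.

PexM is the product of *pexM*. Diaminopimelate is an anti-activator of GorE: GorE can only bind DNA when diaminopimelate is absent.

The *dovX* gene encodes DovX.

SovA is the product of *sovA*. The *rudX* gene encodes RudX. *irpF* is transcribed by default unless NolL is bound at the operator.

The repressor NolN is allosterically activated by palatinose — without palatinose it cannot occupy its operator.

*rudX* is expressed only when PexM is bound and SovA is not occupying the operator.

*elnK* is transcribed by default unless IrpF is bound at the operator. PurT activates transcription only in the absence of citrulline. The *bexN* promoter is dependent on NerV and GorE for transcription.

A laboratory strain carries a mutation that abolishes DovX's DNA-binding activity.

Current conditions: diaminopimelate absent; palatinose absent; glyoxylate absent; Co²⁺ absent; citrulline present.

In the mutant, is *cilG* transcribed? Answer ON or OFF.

Palatinose is absent, so NolN is inactive.
DovX is non-functional in this strain, so it has no effect.
NerV is produced constitutively and is active.
Diaminopimelate is absent, so GorE is active.
No repressor is bound and NerV and GorE are active, so *bexN* is transcribed.
So BexN is produced and active.
No repressor is bound and BexN is active, so *cilG* is transcribed.

ON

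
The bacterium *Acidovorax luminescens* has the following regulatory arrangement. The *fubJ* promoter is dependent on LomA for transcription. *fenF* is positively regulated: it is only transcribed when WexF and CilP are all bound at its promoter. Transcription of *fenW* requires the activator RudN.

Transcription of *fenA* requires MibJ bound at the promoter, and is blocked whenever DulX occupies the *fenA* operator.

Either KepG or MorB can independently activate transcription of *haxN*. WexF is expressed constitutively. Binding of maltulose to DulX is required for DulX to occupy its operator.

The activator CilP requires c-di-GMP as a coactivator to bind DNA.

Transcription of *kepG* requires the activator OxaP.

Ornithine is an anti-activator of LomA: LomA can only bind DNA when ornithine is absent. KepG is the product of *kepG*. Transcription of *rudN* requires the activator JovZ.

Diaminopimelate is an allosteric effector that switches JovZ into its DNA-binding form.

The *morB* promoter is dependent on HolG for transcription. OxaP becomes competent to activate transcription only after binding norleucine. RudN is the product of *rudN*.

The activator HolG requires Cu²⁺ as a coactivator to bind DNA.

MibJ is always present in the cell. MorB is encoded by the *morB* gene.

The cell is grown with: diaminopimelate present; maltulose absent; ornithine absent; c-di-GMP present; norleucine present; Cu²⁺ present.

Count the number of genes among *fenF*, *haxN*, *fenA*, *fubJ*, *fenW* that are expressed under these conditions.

5

WexF is produced constitutively and is active.
c-di-GMP is present, so CilP is active.
No repressor is bound and WexF and CilP are active, so *fenF* is transcribed.
→ *fenF* is ON.
Norleucine is present, so OxaP is active.
No repressor is bound and OxaP is active, so *kepG* is transcribed.
So KepG is produced and active.
Cu²⁺ is present, so HolG is active.
No repressor is bound and HolG is active, so *morB* is transcribed.
So MorB is produced and active.
Activator KepG is present, so *haxN* is transcribed.
→ *haxN* is ON.
Maltulose is absent, so DulX is inactive.
MibJ is produced constitutively and is active.
No repressor is bound and MibJ is active, so *fenA* is transcribed.
→ *fenA* is ON.
Ornithine is absent, so LomA is active.
No repressor is bound and LomA is active, so *fubJ* is transcribed.
→ *fubJ* is ON.
Diaminopimelate is present, so JovZ is active.
No repressor is bound and JovZ is active, so *rudN* is transcribed.
So RudN is produced and active.
No repressor is bound and RudN is active, so *fenW* is transcribed.
→ *fenW* is ON.
5 of the 5 genes are transcribed.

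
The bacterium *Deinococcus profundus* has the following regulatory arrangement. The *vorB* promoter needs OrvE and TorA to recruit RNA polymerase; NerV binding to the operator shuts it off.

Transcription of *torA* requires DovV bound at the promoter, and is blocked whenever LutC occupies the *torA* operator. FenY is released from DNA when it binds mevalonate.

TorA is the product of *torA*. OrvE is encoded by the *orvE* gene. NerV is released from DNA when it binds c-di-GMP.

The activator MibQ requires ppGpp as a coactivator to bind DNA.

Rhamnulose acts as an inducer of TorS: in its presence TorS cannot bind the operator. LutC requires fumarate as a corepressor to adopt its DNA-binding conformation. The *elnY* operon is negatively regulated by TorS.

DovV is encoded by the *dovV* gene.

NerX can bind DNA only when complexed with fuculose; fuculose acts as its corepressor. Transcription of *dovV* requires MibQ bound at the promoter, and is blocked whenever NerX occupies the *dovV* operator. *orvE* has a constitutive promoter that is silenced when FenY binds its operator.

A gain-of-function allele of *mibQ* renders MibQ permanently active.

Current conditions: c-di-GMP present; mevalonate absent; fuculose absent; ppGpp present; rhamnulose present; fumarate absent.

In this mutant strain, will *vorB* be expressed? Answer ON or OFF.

Mevalonate is absent, so FenY is active.
With repressor FenY bound, *orvE* is not transcribed.
So OrvE is not produced.
Fumarate is absent, so LutC is inactive.
Fuculose is absent, so NerX is inactive.
MibQ is constitutively active in this strain.
No repressor is bound and MibQ is active, so *dovV* is transcribed.
So DovV is produced and active.
No repressor is bound and DovV is active, so *torA* is transcribed.
So TorA is produced and active.
c-di-GMP is present, so NerV is inactive.
Required activator OrvE is absent, so *vorB* is not transcribed.

OFF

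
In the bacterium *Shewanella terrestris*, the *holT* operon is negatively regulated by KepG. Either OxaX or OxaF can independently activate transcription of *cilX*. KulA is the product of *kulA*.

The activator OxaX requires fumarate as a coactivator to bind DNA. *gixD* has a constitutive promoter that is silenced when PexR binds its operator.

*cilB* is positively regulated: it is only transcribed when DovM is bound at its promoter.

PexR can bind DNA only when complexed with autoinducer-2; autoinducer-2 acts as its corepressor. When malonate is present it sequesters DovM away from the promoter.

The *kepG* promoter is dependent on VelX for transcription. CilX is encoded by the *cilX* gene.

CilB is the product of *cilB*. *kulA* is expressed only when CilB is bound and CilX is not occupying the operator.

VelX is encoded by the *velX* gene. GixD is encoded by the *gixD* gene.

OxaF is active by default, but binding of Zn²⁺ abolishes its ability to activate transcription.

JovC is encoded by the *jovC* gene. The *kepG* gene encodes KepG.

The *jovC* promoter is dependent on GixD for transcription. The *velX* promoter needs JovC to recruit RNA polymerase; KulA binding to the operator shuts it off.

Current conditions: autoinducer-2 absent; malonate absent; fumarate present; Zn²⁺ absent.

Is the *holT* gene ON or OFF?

Autoinducer-2 is absent, so PexR is inactive.
With no repressor bound, *gixD* is transcribed.
So GixD is produced and active.
No repressor is bound and GixD is active, so *jovC* is transcribed.
So JovC is produced and active.
Fumarate is present, so OxaX is active.
Zn²⁺ is absent, so OxaF is active.
Activator OxaX is present, so *cilX* is transcribed.
So CilX is produced and active.
Malonate is absent, so DovM is active.
No repressor is bound and DovM is active, so *cilB* is transcribed.
So CilB is produced and active.
With repressor CilX bound, *kulA* is not transcribed.
So KulA is not produced.
No repressor is bound and JovC is active, so *velX* is transcribed.
So VelX is produced and active.
No repressor is bound and VelX is active, so *kepG* is transcribed.
So KepG is produced and active.
With repressor KepG bound, *holT* is not transcribed.

OFF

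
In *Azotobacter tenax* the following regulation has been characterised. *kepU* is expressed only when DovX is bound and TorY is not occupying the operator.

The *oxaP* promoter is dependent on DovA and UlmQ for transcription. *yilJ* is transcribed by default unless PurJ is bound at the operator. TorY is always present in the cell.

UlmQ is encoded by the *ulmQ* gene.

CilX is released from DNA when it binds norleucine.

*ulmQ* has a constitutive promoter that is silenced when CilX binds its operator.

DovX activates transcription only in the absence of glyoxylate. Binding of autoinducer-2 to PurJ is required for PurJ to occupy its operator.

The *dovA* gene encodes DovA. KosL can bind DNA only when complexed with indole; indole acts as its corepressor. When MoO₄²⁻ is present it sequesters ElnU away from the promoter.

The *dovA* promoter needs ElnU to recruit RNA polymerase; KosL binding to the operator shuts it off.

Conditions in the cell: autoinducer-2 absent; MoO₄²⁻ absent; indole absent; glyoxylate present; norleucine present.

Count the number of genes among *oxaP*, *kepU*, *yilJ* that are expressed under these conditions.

Indole is absent, so KosL is inactive.
MoO₄²⁻ is absent, so ElnU is active.
No repressor is bound and ElnU is active, so *dovA* is transcribed.
So DovA is produced and active.
Norleucine is present, so CilX is inactive.
With no repressor bound, *ulmQ* is transcribed.
So UlmQ is produced and active.
No repressor is bound and DovA and UlmQ are active, so *oxaP* is transcribed.
→ *oxaP* is ON.
Glyoxylate is present, so DovX is inactive.
TorY is produced constitutively and is active.
With repressor TorY bound, *kepU* is not transcribed.
→ *kepU* is OFF.
Autoinducer-2 is absent, so PurJ is inactive.
With no repressor bound, *yilJ* is transcribed.
→ *yilJ* is ON.
2 of the 3 genes are transcribed.

2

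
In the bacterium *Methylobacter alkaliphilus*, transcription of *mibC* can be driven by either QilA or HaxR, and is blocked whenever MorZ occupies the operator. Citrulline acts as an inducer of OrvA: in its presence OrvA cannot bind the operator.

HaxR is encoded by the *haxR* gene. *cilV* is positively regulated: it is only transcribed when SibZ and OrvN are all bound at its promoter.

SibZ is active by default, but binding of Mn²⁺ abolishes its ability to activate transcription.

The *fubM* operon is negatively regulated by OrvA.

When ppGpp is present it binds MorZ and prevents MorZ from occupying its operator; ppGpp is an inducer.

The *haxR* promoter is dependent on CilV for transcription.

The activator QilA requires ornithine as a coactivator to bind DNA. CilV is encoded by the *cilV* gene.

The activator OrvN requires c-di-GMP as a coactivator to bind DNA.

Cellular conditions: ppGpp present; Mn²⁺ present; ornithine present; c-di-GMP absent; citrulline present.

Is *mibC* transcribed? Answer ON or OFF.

Ornithine is present, so QilA is active.
ppGpp is present, so MorZ is inactive.
Mn²⁺ is present, so SibZ is inactive.
c-di-GMP is absent, so OrvN is inactive.
Required activator SibZ is absent, so *cilV* is not transcribed.
So CilV is not produced.
Required activator CilV is absent, so *haxR* is not transcribed.
So HaxR is not produced.
Activator QilA is present, so *mibC* is transcribed.

ON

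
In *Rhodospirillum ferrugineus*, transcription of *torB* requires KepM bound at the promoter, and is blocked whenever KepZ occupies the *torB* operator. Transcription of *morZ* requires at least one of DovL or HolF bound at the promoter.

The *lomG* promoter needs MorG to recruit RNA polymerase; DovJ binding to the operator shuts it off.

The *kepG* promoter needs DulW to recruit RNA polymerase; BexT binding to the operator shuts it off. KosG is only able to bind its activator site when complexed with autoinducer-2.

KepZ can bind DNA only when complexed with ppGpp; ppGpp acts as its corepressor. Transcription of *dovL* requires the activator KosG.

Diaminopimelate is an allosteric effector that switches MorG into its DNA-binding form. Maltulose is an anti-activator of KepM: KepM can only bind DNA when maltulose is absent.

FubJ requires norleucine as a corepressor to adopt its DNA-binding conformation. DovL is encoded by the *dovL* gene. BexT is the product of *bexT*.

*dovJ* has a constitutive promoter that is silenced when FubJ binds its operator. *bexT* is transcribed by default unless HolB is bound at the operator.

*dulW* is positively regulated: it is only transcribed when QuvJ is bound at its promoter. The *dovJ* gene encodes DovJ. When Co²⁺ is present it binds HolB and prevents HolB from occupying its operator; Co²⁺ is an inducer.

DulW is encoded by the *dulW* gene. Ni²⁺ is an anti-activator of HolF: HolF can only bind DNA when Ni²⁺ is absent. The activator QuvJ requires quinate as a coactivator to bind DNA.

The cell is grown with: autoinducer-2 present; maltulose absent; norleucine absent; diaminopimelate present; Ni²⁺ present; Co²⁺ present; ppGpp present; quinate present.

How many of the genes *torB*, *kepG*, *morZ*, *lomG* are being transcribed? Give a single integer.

1

ppGpp is present, so KepZ is active.
Maltulose is absent, so KepM is active.
With repressor KepZ bound, *torB* is not transcribed.
→ *torB* is OFF.
Co²⁺ is present, so HolB is inactive.
With no repressor bound, *bexT* is transcribed.
So BexT is produced and active.
Quinate is present, so QuvJ is active.
No repressor is bound and QuvJ is active, so *dulW* is transcribed.
So DulW is produced and active.
With repressor BexT bound, *kepG* is not transcribed.
→ *kepG* is OFF.
Autoinducer-2 is present, so KosG is active.
No repressor is bound and KosG is active, so *dovL* is transcribed.
So DovL is produced and active.
Ni²⁺ is present, so HolF is inactive.
Activator DovL is present, so *morZ* is transcribed.
→ *morZ* is ON.
Norleucine is absent, so FubJ is inactive.
With no repressor bound, *dovJ* is transcribed.
So DovJ is produced and active.
Diaminopimelate is present, so MorG is active.
With repressor DovJ bound, *lomG* is not transcribed.
→ *lomG* is OFF.
1 of the 4 genes is transcribed.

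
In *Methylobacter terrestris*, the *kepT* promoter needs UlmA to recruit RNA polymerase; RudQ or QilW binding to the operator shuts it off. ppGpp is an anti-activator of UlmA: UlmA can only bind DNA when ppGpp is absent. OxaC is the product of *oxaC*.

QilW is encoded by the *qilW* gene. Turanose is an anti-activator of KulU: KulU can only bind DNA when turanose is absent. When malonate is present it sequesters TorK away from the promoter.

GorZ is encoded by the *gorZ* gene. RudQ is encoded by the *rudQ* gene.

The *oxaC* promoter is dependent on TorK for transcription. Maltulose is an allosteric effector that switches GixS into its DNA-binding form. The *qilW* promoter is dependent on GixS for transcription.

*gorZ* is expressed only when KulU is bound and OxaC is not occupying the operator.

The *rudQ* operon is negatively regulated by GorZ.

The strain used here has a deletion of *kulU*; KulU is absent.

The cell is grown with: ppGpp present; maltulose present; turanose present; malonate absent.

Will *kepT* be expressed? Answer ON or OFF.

ppGpp is present, so UlmA is inactive.
KulU is non-functional in this strain, so it has no effect.
Malonate is absent, so TorK is active.
No repressor is bound and TorK is active, so *oxaC* is transcribed.
So OxaC is produced and active.
With repressor OxaC bound, *gorZ* is not transcribed.
So GorZ is not produced.
With no repressor bound, *rudQ* is transcribed.
So RudQ is produced and active.
Maltulose is present, so GixS is active.
No repressor is bound and GixS is active, so *qilW* is transcribed.
So QilW is produced and active.
With repressor RudQ bound, *kepT* is not transcribed.

OFF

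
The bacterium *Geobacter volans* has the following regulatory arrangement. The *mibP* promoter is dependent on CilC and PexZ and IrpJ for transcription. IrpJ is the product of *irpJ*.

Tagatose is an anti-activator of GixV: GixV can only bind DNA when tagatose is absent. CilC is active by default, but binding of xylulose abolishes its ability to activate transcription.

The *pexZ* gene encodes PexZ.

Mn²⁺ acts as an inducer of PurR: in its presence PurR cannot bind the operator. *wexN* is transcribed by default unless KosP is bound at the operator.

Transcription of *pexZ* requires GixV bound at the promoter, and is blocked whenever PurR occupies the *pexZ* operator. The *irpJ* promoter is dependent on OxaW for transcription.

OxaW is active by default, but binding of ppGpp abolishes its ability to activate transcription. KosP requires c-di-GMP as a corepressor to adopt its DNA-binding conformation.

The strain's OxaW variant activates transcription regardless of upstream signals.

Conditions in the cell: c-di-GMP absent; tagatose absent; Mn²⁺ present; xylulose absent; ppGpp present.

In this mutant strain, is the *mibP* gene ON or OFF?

Xylulose is absent, so CilC is active.
Tagatose is absent, so GixV is active.
Mn²⁺ is present, so PurR is inactive.
No repressor is bound and GixV is active, so *pexZ* is transcribed.
So PexZ is produced and active.
OxaW is constitutively active in this strain.
No repressor is bound and OxaW is active, so *irpJ* is transcribed.
So IrpJ is produced and active.
No repressor is bound and CilC and PexZ and IrpJ are active, so *mibP* is transcribed.

ON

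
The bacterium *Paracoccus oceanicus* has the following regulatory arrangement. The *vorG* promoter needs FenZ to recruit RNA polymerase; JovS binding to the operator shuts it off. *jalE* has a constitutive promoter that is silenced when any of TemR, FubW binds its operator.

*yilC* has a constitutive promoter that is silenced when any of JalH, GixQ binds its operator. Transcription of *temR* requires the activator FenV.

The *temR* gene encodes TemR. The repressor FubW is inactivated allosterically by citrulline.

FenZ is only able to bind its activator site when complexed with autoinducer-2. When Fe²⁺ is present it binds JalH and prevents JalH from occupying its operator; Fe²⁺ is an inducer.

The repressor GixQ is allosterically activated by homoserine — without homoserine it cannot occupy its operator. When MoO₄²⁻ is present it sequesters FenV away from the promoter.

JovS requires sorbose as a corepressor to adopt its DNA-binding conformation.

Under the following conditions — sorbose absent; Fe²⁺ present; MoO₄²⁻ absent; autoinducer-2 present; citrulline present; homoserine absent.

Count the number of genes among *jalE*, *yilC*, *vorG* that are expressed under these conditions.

MoO₄²⁻ is absent, so FenV is active.
No repressor is bound and FenV is active, so *temR* is transcribed.
So TemR is produced and active.
Citrulline is present, so FubW is inactive.
With repressor TemR bound, *jalE* is not transcribed.
→ *jalE* is OFF.
Fe²⁺ is present, so JalH is inactive.
Homoserine is absent, so GixQ is inactive.
With no repressor bound, *yilC* is transcribed.
→ *yilC* is ON.
Sorbose is absent, so JovS is inactive.
Autoinducer-2 is present, so FenZ is active.
No repressor is bound and FenZ is active, so *vorG* is transcribed.
→ *vorG* is ON.
2 of the 3 genes are transcribed.

2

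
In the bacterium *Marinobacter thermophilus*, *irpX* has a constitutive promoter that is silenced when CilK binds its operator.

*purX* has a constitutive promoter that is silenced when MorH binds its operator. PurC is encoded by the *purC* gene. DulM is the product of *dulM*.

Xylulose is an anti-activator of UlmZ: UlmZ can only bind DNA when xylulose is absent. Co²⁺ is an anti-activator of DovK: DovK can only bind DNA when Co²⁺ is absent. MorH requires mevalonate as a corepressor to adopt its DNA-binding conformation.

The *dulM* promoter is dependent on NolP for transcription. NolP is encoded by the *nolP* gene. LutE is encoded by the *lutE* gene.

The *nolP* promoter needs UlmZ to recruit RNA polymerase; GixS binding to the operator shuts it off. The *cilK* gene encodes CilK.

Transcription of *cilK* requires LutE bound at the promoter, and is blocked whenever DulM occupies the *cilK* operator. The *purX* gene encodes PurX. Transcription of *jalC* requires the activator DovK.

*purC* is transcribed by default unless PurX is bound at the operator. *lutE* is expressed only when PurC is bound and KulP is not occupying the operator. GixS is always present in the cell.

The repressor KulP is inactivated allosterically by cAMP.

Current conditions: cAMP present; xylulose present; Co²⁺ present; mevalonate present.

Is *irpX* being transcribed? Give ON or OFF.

Mevalonate is present, so MorH is active.
With repressor MorH bound, *purX* is not transcribed.
So PurX is not produced.
With no repressor bound, *purC* is transcribed.
So PurC is produced and active.
cAMP is present, so KulP is inactive.
No repressor is bound and PurC is active, so *lutE* is transcribed.
So LutE is produced and active.
GixS is produced constitutively and is active.
Xylulose is present, so UlmZ is inactive.
With repressor GixS bound, *nolP* is not transcribed.
So NolP is not produced.
Required activator NolP is absent, so *dulM* is not transcribed.
So DulM is not produced.
No repressor is bound and LutE is active, so *cilK* is transcribed.
So CilK is produced and active.
With repressor CilK bound, *irpX* is not transcribed.

OFF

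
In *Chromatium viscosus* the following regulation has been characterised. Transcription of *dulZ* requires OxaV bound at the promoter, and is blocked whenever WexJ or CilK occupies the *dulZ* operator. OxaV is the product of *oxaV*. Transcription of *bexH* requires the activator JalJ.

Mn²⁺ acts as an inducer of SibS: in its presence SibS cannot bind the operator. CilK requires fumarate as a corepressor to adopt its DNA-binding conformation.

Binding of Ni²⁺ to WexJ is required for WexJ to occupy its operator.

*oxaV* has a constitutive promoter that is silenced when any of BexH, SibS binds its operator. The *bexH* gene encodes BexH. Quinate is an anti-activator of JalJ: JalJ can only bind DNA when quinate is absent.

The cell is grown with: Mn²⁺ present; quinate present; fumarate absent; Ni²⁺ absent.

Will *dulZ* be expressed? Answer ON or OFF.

Ni²⁺ is absent, so WexJ is inactive.
Fumarate is absent, so CilK is inactive.
Quinate is present, so JalJ is inactive.
Required activator JalJ is absent, so *bexH* is not transcribed.
So BexH is not produced.
Mn²⁺ is present, so SibS is inactive.
With no repressor bound, *oxaV* is transcribed.
So OxaV is produced and active.
No repressor is bound and OxaV is active, so *dulZ* is transcribed.

ON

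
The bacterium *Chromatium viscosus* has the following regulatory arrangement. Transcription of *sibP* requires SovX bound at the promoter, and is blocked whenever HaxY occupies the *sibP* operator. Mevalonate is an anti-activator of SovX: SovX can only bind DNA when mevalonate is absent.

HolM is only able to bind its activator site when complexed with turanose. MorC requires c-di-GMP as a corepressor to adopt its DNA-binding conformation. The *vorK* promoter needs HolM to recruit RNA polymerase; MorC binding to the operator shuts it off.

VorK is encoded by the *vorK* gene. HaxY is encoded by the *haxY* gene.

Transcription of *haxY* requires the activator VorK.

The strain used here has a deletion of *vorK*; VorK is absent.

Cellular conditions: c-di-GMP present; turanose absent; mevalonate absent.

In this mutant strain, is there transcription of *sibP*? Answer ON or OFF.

VorK is non-functional in this strain, so it has no effect.
Required activator VorK is absent, so *haxY* is not transcribed.
So HaxY is not produced.
Mevalonate is absent, so SovX is active.
No repressor is bound and SovX is active, so *sibP* is transcribed.

ON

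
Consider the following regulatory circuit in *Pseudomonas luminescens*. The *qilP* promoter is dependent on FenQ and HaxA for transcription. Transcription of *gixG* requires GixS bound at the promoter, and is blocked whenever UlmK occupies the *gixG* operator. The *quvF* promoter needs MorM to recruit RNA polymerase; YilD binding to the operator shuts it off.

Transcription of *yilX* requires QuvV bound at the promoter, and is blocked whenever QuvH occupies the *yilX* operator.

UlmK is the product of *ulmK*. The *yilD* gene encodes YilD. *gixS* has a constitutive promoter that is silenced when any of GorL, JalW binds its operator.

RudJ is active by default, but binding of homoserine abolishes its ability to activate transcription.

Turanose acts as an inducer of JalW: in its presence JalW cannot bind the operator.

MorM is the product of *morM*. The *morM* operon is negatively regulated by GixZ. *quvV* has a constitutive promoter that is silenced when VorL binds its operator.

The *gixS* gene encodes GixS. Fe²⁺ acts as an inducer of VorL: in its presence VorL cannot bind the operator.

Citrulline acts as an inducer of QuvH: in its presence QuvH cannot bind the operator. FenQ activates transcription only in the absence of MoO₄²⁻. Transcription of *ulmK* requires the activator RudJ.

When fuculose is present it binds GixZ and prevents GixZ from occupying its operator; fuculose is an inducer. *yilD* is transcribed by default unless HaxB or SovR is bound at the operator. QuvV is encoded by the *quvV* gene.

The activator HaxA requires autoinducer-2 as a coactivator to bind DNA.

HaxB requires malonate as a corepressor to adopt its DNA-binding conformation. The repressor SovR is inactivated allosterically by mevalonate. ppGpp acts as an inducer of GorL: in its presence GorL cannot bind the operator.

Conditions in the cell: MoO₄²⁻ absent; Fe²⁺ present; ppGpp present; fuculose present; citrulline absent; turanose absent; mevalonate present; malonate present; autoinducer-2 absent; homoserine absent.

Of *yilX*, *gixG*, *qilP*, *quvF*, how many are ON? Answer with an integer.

Fe²⁺ is present, so VorL is inactive.
With no repressor bound, *quvV* is transcribed.
So QuvV is produced and active.
Citrulline is absent, so QuvH is active.
With repressor QuvH bound, *yilX* is not transcribed.
→ *yilX* is OFF.
Homoserine is absent, so RudJ is active.
No repressor is bound and RudJ is active, so *ulmK* is transcribed.
So UlmK is produced and active.
ppGpp is present, so GorL is inactive.
Turanose is absent, so JalW is active.
With repressor JalW bound, *gixS* is not transcribed.
So GixS is not produced.
With repressor UlmK bound, *gixG* is not transcribed.
→ *gixG* is OFF.
MoO₄²⁻ is absent, so FenQ is active.
Autoinducer-2 is absent, so HaxA is inactive.
Required activator HaxA is absent, so *qilP* is not transcribed.
→ *qilP* is OFF.
Fuculose is present, so GixZ is inactive.
With no repressor bound, *morM* is transcribed.
So MorM is produced and active.
Malonate is present, so HaxB is active.
Mevalonate is present, so SovR is inactive.
With repressor HaxB bound, *yilD* is not transcribed.
So YilD is not produced.
No repressor is bound and MorM is active, so *quvF* is transcribed.
→ *quvF* is ON.
1 of the 4 genes is transcribed.

1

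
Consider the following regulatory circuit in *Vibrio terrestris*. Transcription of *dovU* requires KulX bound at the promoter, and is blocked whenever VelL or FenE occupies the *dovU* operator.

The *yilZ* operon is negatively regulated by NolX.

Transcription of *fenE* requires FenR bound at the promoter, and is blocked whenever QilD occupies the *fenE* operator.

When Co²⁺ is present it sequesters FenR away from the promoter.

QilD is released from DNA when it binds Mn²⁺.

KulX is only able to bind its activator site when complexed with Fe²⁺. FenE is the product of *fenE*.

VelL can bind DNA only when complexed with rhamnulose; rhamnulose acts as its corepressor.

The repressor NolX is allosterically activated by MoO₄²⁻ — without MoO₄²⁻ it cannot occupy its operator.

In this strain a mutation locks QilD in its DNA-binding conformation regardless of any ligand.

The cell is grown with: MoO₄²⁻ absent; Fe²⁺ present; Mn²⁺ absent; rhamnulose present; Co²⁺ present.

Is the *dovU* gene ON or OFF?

OFF

Fe²⁺ is present, so KulX is active.
Rhamnulose is present, so VelL is active.
QilD is constitutively active in this strain.
Co²⁺ is present, so FenR is inactive.
With repressor QilD bound, *fenE* is not transcribed.
So FenE is not produced.
With repressor VelL bound, *dovU* is not transcribed.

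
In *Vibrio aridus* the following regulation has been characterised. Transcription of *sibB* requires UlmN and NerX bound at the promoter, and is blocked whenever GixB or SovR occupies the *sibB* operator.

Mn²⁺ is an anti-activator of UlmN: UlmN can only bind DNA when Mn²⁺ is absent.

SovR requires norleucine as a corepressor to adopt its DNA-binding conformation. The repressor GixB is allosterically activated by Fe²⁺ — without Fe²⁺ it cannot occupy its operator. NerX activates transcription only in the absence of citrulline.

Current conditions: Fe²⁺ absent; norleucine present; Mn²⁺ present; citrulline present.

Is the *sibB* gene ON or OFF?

OFF

Mn²⁺ is present, so UlmN is inactive.
Citrulline is present, so NerX is inactive.
Fe²⁺ is absent, so GixB is inactive.
Norleucine is present, so SovR is active.
With repressor SovR bound, *sibB* is not transcribed.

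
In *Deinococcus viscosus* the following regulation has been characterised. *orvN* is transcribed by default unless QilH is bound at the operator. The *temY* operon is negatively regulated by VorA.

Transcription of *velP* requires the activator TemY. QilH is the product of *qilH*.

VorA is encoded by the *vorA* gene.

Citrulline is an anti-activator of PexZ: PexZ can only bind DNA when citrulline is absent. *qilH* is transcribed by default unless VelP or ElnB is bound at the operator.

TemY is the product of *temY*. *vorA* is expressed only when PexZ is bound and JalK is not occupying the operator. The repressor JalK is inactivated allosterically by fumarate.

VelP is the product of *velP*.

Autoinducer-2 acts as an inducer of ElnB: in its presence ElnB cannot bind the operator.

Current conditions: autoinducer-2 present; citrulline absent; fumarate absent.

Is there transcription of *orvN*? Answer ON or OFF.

Citrulline is absent, so PexZ is active.
Fumarate is absent, so JalK is active.
With repressor JalK bound, *vorA* is not transcribed.
So VorA is not produced.
With no repressor bound, *temY* is transcribed.
So TemY is produced and active.
No repressor is bound and TemY is active, so *velP* is transcribed.
So VelP is produced and active.
Autoinducer-2 is present, so ElnB is inactive.
With repressor VelP bound, *qilH* is not transcribed.
So QilH is not produced.
With no repressor bound, *orvN* is transcribed.

ON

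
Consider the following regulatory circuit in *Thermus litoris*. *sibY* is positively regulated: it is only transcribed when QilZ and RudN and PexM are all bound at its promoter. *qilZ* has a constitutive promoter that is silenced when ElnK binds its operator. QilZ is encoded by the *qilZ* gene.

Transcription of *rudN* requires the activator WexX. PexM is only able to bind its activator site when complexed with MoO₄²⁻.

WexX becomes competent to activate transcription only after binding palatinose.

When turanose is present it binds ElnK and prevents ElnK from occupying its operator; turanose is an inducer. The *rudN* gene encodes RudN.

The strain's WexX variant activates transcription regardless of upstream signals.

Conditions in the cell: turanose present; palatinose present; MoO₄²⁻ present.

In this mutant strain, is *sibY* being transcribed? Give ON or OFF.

ON

Turanose is present, so ElnK is inactive.
With no repressor bound, *qilZ* is transcribed.
So QilZ is produced and active.
WexX is constitutively active in this strain.
No repressor is bound and WexX is active, so *rudN* is transcribed.
So RudN is produced and active.
MoO₄²⁻ is present, so PexM is active.
No repressor is bound and QilZ and RudN and PexM are active, so *sibY* is transcribed.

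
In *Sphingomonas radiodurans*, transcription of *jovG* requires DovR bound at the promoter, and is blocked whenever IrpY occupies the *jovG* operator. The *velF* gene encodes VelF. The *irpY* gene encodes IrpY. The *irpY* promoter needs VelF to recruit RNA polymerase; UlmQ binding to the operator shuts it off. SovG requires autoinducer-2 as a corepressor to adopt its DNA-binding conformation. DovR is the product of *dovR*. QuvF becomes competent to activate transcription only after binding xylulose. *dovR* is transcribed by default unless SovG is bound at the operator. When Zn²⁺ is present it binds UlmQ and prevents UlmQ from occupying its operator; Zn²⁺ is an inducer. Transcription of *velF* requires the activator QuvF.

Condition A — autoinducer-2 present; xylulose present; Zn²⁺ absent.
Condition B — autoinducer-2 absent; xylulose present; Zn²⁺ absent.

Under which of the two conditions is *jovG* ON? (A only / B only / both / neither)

Condition A:
Autoinducer-2 is present, so SovG is active.
With repressor SovG bound, *dovR* is not transcribed.
So DovR is not produced.
Xylulose is present, so QuvF is active.
No repressor is bound and QuvF is active, so *velF* is transcribed.
So VelF is produced and active.
Zn²⁺ is absent, so UlmQ is active.
With repressor UlmQ bound, *irpY* is not transcribed.
So IrpY is not produced.
Required activator DovR is absent, so *jovG* is not transcribed.
→ *jovG* is OFF in A.
Condition B:
Autoinducer-2 is absent, so SovG is inactive.
With no repressor bound, *dovR* is transcribed.
So DovR is produced and active.
Xylulose is present, so QuvF is active.
No repressor is bound and QuvF is active, so *velF* is transcribed.
So VelF is produced and active.
Zn²⁺ is absent, so UlmQ is active.
With repressor UlmQ bound, *irpY* is not transcribed.
So IrpY is not produced.
No repressor is bound and DovR is active, so *jovG* is transcribed.
→ *jovG* is ON in B.

B only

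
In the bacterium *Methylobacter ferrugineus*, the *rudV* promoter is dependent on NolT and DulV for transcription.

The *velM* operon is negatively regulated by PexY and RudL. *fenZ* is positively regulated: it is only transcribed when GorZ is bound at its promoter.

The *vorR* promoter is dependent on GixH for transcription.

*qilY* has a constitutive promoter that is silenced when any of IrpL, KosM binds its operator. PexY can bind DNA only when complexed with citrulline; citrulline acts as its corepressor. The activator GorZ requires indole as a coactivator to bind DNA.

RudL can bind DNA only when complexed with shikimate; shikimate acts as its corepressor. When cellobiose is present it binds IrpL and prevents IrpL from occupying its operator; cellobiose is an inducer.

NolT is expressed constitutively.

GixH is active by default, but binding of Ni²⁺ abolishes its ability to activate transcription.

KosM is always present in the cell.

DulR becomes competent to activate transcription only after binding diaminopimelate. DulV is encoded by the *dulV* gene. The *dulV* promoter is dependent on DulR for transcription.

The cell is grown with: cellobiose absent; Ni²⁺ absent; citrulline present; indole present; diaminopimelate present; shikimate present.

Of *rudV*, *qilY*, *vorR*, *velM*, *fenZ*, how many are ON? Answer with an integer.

3

NolT is produced constitutively and is active.
Diaminopimelate is present, so DulR is active.
No repressor is bound and DulR is active, so *dulV* is transcribed.
So DulV is produced and active.
No repressor is bound and NolT and DulV are active, so *rudV* is transcribed.
→ *rudV* is ON.
Cellobiose is absent, so IrpL is active.
KosM is produced constitutively and is active.
With repressor IrpL bound, *qilY* is not transcribed.
→ *qilY* is OFF.
Ni²⁺ is absent, so GixH is active.
No repressor is bound and GixH is active, so *vorR* is transcribed.
→ *vorR* is ON.
Citrulline is present, so PexY is active.
Shikimate is present, so RudL is active.
With repressor PexY bound, *velM* is not transcribed.
→ *velM* is OFF.
Indole is present, so GorZ is active.
No repressor is bound and GorZ is active, so *fenZ* is transcribed.
→ *fenZ* is ON.
3 of the 5 genes are transcribed.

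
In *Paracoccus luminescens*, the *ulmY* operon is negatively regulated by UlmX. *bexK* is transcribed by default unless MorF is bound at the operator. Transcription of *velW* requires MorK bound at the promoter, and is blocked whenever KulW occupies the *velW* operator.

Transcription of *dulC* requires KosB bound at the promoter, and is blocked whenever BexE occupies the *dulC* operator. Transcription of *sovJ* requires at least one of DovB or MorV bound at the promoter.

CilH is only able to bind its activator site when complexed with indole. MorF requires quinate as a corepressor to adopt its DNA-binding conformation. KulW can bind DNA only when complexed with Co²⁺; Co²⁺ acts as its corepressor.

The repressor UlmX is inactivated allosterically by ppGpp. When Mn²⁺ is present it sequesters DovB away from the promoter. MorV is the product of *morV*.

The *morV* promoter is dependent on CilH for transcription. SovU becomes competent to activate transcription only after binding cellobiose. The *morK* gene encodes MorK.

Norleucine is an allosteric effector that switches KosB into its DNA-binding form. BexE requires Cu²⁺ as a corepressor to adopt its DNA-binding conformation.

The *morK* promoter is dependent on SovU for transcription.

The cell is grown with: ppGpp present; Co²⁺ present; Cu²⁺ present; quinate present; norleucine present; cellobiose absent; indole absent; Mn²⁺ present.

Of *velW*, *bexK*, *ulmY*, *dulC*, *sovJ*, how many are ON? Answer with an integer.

1

Cellobiose is absent, so SovU is inactive.
Required activator SovU is absent, so *morK* is not transcribed.
So MorK is not produced.
Co²⁺ is present, so KulW is active.
With repressor KulW bound, *velW* is not transcribed.
→ *velW* is OFF.
Quinate is present, so MorF is active.
With repressor MorF bound, *bexK* is not transcribed.
→ *bexK* is OFF.
ppGpp is present, so UlmX is inactive.
With no repressor bound, *ulmY* is transcribed.
→ *ulmY* is ON.
Norleucine is present, so KosB is active.
Cu²⁺ is present, so BexE is active.
With repressor BexE bound, *dulC* is not transcribed.
→ *dulC* is OFF.
Mn²⁺ is present, so DovB is inactive.
Indole is absent, so CilH is inactive.
Required activator CilH is absent, so *morV* is not transcribed.
So MorV is not produced.
No activator is available at the *sovJ* promoter, so *sovJ* is not transcribed.
→ *sovJ* is OFF.
1 of the 5 genes is transcribed.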